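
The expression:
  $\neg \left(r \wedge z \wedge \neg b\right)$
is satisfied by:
  {b: True, z: False, r: False}
  {z: False, r: False, b: False}
  {r: True, b: True, z: False}
  {r: True, z: False, b: False}
  {b: True, z: True, r: False}
  {z: True, b: False, r: False}
  {r: True, z: True, b: True}


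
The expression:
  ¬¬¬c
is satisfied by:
  {c: False}


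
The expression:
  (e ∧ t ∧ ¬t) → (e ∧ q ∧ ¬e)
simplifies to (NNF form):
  True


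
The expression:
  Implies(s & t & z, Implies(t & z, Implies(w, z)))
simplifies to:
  True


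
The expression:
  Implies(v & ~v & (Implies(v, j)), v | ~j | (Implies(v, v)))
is always true.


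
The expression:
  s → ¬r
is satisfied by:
  {s: False, r: False}
  {r: True, s: False}
  {s: True, r: False}


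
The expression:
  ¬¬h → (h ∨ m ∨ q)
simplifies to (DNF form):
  True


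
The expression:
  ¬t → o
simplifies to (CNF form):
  o ∨ t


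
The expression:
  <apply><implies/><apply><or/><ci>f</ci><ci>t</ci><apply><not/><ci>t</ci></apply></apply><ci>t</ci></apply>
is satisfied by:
  {t: True}


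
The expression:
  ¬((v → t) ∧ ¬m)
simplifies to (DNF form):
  m ∨ (v ∧ ¬t)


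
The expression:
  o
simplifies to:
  o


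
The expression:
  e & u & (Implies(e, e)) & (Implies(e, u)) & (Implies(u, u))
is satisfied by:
  {e: True, u: True}


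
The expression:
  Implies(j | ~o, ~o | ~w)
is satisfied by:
  {w: False, o: False, j: False}
  {j: True, w: False, o: False}
  {o: True, w: False, j: False}
  {j: True, o: True, w: False}
  {w: True, j: False, o: False}
  {j: True, w: True, o: False}
  {o: True, w: True, j: False}


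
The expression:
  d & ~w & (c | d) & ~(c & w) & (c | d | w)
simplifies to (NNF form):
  d & ~w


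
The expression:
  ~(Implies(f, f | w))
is never true.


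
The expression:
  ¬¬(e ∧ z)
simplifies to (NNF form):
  e ∧ z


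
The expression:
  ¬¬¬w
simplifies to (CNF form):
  ¬w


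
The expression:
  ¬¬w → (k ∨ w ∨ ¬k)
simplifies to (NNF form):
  True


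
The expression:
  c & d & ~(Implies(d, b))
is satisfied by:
  {c: True, d: True, b: False}


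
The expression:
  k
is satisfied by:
  {k: True}


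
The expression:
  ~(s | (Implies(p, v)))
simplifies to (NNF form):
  p & ~s & ~v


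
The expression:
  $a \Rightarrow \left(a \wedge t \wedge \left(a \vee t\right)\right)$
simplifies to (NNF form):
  $t \vee \neg a$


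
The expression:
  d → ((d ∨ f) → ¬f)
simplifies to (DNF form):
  ¬d ∨ ¬f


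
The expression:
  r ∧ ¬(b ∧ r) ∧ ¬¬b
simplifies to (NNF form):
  False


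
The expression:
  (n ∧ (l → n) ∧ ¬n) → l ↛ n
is always true.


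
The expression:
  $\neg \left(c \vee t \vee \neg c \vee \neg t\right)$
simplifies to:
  $\text{False}$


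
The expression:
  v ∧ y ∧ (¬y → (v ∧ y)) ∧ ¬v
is never true.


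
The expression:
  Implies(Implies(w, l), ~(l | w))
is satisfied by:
  {l: False}


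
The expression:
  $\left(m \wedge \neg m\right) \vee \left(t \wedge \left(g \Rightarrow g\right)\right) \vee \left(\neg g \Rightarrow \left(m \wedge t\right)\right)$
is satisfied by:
  {t: True, g: True}
  {t: True, g: False}
  {g: True, t: False}


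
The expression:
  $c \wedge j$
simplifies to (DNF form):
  $c \wedge j$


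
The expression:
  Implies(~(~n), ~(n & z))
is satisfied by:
  {z: False, n: False}
  {n: True, z: False}
  {z: True, n: False}


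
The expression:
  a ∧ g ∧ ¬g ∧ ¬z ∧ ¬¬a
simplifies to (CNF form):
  False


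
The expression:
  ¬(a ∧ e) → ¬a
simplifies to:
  e ∨ ¬a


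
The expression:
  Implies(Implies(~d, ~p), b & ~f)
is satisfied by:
  {p: True, b: True, d: False, f: False}
  {p: True, b: False, d: False, f: False}
  {b: True, p: False, d: False, f: False}
  {f: True, p: True, b: True, d: False}
  {f: True, p: True, b: False, d: False}
  {p: True, d: True, b: True, f: False}
  {d: True, b: True, f: False, p: False}


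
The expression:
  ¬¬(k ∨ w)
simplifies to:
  k ∨ w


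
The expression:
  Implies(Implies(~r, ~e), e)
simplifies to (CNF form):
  e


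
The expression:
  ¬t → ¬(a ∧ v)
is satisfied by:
  {t: True, v: False, a: False}
  {v: False, a: False, t: False}
  {a: True, t: True, v: False}
  {a: True, v: False, t: False}
  {t: True, v: True, a: False}
  {v: True, t: False, a: False}
  {a: True, v: True, t: True}


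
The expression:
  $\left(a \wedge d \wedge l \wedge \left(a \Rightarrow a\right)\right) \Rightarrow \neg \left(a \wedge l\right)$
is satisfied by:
  {l: False, d: False, a: False}
  {a: True, l: False, d: False}
  {d: True, l: False, a: False}
  {a: True, d: True, l: False}
  {l: True, a: False, d: False}
  {a: True, l: True, d: False}
  {d: True, l: True, a: False}


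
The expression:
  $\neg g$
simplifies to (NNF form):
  $\neg g$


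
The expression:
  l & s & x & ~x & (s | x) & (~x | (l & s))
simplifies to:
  False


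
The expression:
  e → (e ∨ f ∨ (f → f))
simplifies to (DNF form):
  True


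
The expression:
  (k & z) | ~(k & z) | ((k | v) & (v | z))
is always true.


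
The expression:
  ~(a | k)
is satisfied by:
  {k: False, a: False}


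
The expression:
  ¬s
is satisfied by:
  {s: False}


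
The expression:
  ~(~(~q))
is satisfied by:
  {q: False}


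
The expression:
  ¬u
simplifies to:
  ¬u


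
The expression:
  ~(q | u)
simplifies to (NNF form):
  ~q & ~u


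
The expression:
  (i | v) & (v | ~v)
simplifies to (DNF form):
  i | v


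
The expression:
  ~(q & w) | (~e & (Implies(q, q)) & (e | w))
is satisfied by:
  {w: False, e: False, q: False}
  {q: True, w: False, e: False}
  {e: True, w: False, q: False}
  {q: True, e: True, w: False}
  {w: True, q: False, e: False}
  {q: True, w: True, e: False}
  {e: True, w: True, q: False}


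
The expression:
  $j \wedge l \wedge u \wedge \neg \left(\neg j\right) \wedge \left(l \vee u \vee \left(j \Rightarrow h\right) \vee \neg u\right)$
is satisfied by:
  {j: True, u: True, l: True}


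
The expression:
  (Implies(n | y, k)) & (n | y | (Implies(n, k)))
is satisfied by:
  {k: True, y: False, n: False}
  {n: True, k: True, y: False}
  {k: True, y: True, n: False}
  {n: True, k: True, y: True}
  {n: False, y: False, k: False}


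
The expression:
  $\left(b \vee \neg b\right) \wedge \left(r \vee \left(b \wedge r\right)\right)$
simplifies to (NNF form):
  $r$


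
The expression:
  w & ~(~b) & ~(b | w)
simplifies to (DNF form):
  False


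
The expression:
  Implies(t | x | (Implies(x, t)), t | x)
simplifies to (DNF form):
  t | x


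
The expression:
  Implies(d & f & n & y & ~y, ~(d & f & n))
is always true.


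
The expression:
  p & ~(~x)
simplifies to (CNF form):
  p & x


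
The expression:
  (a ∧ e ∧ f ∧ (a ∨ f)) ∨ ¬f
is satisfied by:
  {a: True, e: True, f: False}
  {a: True, e: False, f: False}
  {e: True, a: False, f: False}
  {a: False, e: False, f: False}
  {f: True, a: True, e: True}


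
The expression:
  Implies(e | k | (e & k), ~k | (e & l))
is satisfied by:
  {l: True, e: True, k: False}
  {l: True, e: False, k: False}
  {e: True, l: False, k: False}
  {l: False, e: False, k: False}
  {l: True, k: True, e: True}


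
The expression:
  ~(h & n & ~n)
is always true.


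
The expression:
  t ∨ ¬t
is always true.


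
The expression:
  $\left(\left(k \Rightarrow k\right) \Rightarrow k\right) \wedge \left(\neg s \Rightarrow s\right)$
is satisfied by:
  {s: True, k: True}


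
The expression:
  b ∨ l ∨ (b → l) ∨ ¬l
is always true.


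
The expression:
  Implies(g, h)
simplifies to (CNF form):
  h | ~g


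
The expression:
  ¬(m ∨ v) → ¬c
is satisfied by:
  {m: True, v: True, c: False}
  {m: True, c: False, v: False}
  {v: True, c: False, m: False}
  {v: False, c: False, m: False}
  {m: True, v: True, c: True}
  {m: True, c: True, v: False}
  {v: True, c: True, m: False}


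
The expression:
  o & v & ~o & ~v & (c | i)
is never true.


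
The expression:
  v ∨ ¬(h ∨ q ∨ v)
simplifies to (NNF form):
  v ∨ (¬h ∧ ¬q)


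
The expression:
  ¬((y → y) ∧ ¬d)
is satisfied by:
  {d: True}


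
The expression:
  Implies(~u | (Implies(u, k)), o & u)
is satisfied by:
  {o: True, u: True, k: False}
  {u: True, k: False, o: False}
  {o: True, k: True, u: True}


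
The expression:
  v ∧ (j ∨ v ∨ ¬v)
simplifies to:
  v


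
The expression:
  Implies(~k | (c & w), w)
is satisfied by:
  {k: True, w: True}
  {k: True, w: False}
  {w: True, k: False}


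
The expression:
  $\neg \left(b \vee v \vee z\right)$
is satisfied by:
  {v: False, z: False, b: False}


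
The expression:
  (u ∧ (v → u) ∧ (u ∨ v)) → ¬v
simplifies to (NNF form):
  ¬u ∨ ¬v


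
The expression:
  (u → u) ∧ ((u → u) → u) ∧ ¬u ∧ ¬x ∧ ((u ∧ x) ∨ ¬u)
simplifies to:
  False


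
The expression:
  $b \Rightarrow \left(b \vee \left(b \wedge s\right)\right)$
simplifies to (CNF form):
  $\text{True}$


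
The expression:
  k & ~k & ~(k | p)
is never true.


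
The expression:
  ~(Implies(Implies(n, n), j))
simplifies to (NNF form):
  ~j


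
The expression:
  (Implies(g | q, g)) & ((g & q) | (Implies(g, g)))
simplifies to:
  g | ~q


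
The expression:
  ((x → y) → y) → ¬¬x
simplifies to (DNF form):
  x ∨ ¬y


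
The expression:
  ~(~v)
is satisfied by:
  {v: True}


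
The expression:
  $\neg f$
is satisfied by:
  {f: False}


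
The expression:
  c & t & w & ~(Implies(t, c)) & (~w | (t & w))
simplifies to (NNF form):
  False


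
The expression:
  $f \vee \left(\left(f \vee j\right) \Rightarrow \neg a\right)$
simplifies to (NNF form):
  $f \vee \neg a \vee \neg j$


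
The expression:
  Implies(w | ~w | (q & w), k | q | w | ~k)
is always true.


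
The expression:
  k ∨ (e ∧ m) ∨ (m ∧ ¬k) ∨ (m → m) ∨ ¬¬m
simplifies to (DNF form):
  True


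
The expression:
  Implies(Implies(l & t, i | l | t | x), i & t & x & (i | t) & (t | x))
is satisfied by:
  {t: True, i: True, x: True}


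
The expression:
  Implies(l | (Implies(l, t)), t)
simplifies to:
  t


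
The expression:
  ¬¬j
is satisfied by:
  {j: True}


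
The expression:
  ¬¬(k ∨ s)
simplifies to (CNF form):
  k ∨ s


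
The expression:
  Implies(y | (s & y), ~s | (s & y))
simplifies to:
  True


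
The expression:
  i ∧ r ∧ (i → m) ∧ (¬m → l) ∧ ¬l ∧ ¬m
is never true.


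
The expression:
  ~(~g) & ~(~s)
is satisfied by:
  {s: True, g: True}


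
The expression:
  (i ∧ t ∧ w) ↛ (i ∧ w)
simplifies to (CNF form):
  False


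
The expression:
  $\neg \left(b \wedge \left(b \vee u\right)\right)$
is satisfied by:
  {b: False}


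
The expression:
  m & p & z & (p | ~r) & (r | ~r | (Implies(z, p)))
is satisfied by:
  {z: True, m: True, p: True}


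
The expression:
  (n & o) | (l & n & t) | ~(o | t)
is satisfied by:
  {l: True, n: True, o: False, t: False}
  {n: True, o: False, t: False, l: False}
  {l: True, n: True, t: True, o: False}
  {n: True, l: True, o: True, t: False}
  {n: True, o: True, t: False, l: False}
  {l: True, n: True, t: True, o: True}
  {n: True, t: True, o: True, l: False}
  {l: True, o: False, t: False, n: False}
  {l: False, o: False, t: False, n: False}


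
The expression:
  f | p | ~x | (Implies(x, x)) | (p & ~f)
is always true.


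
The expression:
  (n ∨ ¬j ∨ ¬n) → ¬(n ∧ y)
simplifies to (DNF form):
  ¬n ∨ ¬y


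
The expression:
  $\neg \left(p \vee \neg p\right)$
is never true.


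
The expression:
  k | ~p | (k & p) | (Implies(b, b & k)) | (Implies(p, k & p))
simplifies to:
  k | ~b | ~p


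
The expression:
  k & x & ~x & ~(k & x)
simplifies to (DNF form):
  False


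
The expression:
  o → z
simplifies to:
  z ∨ ¬o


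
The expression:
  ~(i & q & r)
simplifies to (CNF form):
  ~i | ~q | ~r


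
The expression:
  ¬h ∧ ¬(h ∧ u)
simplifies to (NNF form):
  ¬h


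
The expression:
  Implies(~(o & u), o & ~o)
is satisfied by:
  {u: True, o: True}


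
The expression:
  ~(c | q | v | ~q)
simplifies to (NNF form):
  False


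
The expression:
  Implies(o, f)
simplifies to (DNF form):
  f | ~o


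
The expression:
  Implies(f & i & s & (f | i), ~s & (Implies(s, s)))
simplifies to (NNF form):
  ~f | ~i | ~s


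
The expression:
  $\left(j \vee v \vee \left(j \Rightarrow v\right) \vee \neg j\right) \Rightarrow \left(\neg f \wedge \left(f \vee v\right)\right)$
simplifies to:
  $v \wedge \neg f$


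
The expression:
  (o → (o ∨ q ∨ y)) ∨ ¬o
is always true.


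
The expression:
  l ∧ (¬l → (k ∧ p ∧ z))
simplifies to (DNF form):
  l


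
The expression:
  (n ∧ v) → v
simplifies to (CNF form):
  True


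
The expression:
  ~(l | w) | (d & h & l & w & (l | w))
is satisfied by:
  {h: True, d: True, l: False, w: False}
  {h: True, d: False, l: False, w: False}
  {d: True, h: False, l: False, w: False}
  {h: False, d: False, l: False, w: False}
  {h: True, w: True, l: True, d: True}


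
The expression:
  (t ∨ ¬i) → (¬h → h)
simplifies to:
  h ∨ (i ∧ ¬t)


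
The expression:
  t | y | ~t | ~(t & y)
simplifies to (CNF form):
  True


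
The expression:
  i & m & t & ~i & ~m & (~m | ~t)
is never true.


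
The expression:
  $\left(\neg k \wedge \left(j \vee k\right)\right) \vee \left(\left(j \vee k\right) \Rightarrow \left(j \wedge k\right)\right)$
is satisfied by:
  {j: True, k: False}
  {k: False, j: False}
  {k: True, j: True}


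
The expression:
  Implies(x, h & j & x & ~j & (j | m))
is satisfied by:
  {x: False}


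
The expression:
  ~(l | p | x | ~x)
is never true.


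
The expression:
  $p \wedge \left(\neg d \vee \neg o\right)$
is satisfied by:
  {p: True, o: False, d: False}
  {p: True, d: True, o: False}
  {p: True, o: True, d: False}


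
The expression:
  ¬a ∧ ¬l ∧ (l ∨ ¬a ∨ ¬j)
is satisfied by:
  {l: False, a: False}


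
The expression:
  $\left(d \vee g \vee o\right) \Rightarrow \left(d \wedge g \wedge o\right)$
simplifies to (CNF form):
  $\left(d \vee \neg o\right) \wedge \left(g \vee \neg d\right) \wedge \left(o \vee \neg g\right)$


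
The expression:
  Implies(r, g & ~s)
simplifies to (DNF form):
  ~r | (g & ~s)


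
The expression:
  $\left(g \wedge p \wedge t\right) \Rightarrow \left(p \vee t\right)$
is always true.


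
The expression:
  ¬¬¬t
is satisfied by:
  {t: False}


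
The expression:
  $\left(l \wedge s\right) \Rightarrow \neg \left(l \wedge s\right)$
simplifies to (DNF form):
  $\neg l \vee \neg s$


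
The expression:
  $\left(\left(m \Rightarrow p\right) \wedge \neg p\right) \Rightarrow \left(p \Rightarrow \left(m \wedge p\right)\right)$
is always true.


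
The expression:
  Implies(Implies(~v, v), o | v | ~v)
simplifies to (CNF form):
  True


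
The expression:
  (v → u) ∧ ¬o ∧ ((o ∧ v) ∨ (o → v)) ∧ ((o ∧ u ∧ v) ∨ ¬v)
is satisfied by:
  {v: False, o: False}


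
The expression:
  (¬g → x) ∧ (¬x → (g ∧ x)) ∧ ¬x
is never true.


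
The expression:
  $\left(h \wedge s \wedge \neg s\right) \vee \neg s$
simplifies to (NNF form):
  $\neg s$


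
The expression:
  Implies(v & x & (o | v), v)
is always true.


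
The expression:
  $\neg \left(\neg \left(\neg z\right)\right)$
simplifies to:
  $\neg z$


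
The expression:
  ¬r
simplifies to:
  ¬r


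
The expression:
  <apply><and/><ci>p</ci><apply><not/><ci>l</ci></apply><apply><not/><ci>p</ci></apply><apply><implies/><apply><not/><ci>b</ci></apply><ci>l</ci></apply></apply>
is never true.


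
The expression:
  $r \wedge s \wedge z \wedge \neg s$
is never true.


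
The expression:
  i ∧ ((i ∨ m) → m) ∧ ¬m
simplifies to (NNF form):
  False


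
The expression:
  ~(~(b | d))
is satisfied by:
  {b: True, d: True}
  {b: True, d: False}
  {d: True, b: False}


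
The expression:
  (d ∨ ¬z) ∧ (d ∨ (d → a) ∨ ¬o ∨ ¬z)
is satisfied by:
  {d: True, z: False}
  {z: False, d: False}
  {z: True, d: True}


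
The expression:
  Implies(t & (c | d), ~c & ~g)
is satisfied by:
  {c: False, g: False, t: False, d: False}
  {d: True, c: False, g: False, t: False}
  {g: True, d: False, c: False, t: False}
  {d: True, g: True, c: False, t: False}
  {c: True, d: False, g: False, t: False}
  {d: True, c: True, g: False, t: False}
  {g: True, c: True, d: False, t: False}
  {d: True, g: True, c: True, t: False}
  {t: True, d: False, c: False, g: False}
  {t: True, d: True, c: False, g: False}
  {t: True, g: True, d: False, c: False}


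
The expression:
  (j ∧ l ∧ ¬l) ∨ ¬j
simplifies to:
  ¬j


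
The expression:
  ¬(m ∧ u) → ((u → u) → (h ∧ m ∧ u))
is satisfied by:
  {m: True, u: True}


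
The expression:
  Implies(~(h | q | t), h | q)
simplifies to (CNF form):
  h | q | t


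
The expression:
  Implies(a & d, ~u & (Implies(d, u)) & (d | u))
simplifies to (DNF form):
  ~a | ~d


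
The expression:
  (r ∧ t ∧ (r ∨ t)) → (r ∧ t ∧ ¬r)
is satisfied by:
  {t: False, r: False}
  {r: True, t: False}
  {t: True, r: False}


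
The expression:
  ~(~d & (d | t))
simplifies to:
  d | ~t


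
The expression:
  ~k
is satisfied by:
  {k: False}


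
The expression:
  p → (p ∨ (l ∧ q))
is always true.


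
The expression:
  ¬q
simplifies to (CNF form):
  ¬q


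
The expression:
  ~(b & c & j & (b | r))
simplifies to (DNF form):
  ~b | ~c | ~j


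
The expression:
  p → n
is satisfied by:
  {n: True, p: False}
  {p: False, n: False}
  {p: True, n: True}


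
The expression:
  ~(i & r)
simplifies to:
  ~i | ~r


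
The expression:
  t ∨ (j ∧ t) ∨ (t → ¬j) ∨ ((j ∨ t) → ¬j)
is always true.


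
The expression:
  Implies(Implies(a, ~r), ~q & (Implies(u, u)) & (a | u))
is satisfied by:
  {a: True, u: True, r: True, q: False}
  {a: True, u: True, r: False, q: False}
  {a: True, r: True, q: False, u: False}
  {a: True, r: False, q: False, u: False}
  {u: True, r: True, q: False, a: False}
  {u: True, r: False, q: False, a: False}
  {a: True, q: True, r: True, u: True}
  {a: True, q: True, r: True, u: False}


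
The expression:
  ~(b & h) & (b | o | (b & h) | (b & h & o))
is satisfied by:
  {o: True, h: False, b: False}
  {b: True, o: True, h: False}
  {b: True, o: False, h: False}
  {h: True, o: True, b: False}


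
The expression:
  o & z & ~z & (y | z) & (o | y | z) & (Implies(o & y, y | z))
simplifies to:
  False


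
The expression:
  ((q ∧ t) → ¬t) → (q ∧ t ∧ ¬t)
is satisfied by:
  {t: True, q: True}


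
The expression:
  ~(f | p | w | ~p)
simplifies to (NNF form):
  False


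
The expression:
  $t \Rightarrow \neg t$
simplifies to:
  $\neg t$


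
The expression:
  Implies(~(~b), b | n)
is always true.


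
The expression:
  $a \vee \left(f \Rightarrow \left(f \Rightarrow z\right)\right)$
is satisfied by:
  {a: True, z: True, f: False}
  {a: True, z: False, f: False}
  {z: True, a: False, f: False}
  {a: False, z: False, f: False}
  {f: True, a: True, z: True}
  {f: True, a: True, z: False}
  {f: True, z: True, a: False}


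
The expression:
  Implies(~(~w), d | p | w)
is always true.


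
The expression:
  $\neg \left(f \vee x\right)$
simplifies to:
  $\neg f \wedge \neg x$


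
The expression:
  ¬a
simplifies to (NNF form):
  ¬a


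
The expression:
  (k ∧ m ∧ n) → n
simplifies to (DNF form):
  True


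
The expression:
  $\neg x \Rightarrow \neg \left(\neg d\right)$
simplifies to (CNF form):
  $d \vee x$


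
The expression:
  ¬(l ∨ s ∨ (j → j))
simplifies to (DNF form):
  False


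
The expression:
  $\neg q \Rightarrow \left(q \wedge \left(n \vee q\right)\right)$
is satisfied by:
  {q: True}


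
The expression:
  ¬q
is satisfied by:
  {q: False}


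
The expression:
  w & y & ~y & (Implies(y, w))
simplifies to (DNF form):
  False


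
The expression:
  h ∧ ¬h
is never true.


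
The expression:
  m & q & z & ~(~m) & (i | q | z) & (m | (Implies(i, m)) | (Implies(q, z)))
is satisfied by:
  {z: True, m: True, q: True}


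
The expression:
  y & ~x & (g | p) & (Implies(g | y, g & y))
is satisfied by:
  {g: True, y: True, x: False}


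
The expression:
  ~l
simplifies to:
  ~l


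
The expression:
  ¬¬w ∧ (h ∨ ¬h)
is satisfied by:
  {w: True}


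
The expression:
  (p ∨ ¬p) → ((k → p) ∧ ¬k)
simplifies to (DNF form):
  ¬k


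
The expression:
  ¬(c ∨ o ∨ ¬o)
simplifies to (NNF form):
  False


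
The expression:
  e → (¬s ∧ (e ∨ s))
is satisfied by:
  {s: False, e: False}
  {e: True, s: False}
  {s: True, e: False}


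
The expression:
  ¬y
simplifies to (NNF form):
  ¬y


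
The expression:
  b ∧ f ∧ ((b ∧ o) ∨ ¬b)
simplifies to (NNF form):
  b ∧ f ∧ o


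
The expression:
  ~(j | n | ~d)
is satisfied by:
  {d: True, n: False, j: False}


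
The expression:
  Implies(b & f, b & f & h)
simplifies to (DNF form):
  h | ~b | ~f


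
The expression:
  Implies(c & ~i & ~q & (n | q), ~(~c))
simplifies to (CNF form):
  True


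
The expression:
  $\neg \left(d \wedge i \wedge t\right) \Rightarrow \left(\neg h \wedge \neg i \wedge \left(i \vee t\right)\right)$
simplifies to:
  $t \wedge \left(d \vee \neg i\right) \wedge \left(i \vee \neg h\right)$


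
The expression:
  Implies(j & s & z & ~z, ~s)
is always true.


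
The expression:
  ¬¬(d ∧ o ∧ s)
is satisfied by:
  {s: True, d: True, o: True}


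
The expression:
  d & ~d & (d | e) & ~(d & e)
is never true.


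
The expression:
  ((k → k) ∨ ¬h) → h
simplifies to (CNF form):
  h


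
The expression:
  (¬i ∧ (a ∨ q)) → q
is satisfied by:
  {i: True, q: True, a: False}
  {i: True, q: False, a: False}
  {q: True, i: False, a: False}
  {i: False, q: False, a: False}
  {i: True, a: True, q: True}
  {i: True, a: True, q: False}
  {a: True, q: True, i: False}


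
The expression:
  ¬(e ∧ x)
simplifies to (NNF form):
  ¬e ∨ ¬x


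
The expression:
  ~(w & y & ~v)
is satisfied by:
  {v: True, w: False, y: False}
  {w: False, y: False, v: False}
  {y: True, v: True, w: False}
  {y: True, w: False, v: False}
  {v: True, w: True, y: False}
  {w: True, v: False, y: False}
  {y: True, w: True, v: True}


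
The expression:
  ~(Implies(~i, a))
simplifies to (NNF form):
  ~a & ~i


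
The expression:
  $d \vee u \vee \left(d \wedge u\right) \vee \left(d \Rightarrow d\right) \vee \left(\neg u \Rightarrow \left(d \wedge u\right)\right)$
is always true.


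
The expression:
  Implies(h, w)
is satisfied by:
  {w: True, h: False}
  {h: False, w: False}
  {h: True, w: True}


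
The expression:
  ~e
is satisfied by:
  {e: False}


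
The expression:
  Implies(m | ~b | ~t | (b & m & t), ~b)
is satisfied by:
  {t: True, m: False, b: False}
  {m: False, b: False, t: False}
  {t: True, m: True, b: False}
  {m: True, t: False, b: False}
  {b: True, t: True, m: False}


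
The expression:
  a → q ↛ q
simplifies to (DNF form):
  ¬a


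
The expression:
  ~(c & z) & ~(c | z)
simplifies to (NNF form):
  ~c & ~z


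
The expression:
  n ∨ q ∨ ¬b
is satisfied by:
  {n: True, q: True, b: False}
  {n: True, q: False, b: False}
  {q: True, n: False, b: False}
  {n: False, q: False, b: False}
  {n: True, b: True, q: True}
  {n: True, b: True, q: False}
  {b: True, q: True, n: False}


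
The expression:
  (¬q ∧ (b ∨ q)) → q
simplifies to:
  q ∨ ¬b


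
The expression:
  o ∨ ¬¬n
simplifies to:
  n ∨ o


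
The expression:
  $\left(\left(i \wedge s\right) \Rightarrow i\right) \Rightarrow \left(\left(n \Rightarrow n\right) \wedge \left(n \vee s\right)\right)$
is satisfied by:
  {n: True, s: True}
  {n: True, s: False}
  {s: True, n: False}


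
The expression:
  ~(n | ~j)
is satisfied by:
  {j: True, n: False}


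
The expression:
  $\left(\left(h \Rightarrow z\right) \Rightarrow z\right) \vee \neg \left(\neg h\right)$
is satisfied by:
  {z: True, h: True}
  {z: True, h: False}
  {h: True, z: False}


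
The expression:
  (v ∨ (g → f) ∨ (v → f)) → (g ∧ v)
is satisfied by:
  {g: True, v: True}


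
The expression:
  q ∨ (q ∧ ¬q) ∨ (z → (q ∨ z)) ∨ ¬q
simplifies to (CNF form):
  True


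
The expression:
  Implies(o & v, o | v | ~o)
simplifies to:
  True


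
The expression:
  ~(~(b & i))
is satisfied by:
  {i: True, b: True}


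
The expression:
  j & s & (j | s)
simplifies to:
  j & s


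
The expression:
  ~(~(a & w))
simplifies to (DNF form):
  a & w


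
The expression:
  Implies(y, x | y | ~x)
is always true.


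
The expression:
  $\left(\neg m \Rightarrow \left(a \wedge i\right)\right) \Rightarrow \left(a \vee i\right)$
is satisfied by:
  {i: True, a: True, m: False}
  {i: True, m: False, a: False}
  {a: True, m: False, i: False}
  {a: False, m: False, i: False}
  {i: True, a: True, m: True}
  {i: True, m: True, a: False}
  {a: True, m: True, i: False}


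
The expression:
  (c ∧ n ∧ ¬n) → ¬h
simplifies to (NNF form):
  True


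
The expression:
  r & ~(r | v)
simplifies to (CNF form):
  False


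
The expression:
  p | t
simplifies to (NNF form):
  p | t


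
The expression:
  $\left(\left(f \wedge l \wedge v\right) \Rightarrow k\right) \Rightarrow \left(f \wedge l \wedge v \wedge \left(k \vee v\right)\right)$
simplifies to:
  $f \wedge l \wedge v$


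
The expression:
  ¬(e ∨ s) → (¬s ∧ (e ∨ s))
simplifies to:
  e ∨ s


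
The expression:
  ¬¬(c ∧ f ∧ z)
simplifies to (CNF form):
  c ∧ f ∧ z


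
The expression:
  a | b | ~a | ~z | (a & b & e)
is always true.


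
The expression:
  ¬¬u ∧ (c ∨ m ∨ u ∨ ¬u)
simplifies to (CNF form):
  u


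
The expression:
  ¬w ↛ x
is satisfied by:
  {x: True, w: False}
  {w: False, x: False}
  {w: True, x: True}


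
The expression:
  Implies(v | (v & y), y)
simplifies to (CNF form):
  y | ~v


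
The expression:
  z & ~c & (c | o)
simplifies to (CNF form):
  o & z & ~c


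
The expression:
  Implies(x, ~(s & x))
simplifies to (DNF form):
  ~s | ~x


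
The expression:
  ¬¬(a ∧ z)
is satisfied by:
  {a: True, z: True}


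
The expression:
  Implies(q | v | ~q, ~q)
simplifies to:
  ~q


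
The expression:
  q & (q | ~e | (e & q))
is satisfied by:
  {q: True}


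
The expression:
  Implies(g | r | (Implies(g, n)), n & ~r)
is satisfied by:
  {n: True, r: False}


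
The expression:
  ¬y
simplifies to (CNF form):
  ¬y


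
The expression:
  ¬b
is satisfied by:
  {b: False}


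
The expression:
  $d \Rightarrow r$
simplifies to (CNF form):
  $r \vee \neg d$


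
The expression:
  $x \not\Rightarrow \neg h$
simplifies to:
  $h \wedge x$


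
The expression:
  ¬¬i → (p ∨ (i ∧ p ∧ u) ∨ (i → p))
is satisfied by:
  {p: True, i: False}
  {i: False, p: False}
  {i: True, p: True}


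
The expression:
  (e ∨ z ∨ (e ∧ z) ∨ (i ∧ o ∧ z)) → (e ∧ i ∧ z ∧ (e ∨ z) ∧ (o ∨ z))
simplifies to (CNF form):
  (e ∨ ¬z) ∧ (i ∨ ¬z) ∧ (z ∨ ¬e)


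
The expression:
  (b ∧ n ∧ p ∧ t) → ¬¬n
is always true.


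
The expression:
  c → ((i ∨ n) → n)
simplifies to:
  n ∨ ¬c ∨ ¬i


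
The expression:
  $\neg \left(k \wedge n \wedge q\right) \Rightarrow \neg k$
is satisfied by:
  {q: True, n: True, k: False}
  {q: True, n: False, k: False}
  {n: True, q: False, k: False}
  {q: False, n: False, k: False}
  {q: True, k: True, n: True}


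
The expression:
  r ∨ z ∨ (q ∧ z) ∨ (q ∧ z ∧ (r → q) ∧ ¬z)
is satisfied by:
  {r: True, z: True}
  {r: True, z: False}
  {z: True, r: False}


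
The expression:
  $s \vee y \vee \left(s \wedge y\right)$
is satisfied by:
  {y: True, s: True}
  {y: True, s: False}
  {s: True, y: False}


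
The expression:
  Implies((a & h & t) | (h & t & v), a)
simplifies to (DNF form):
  a | ~h | ~t | ~v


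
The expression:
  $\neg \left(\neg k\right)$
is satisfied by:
  {k: True}


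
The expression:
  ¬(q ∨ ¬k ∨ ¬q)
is never true.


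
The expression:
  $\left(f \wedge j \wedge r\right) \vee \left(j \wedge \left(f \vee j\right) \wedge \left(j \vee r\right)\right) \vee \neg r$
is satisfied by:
  {j: True, r: False}
  {r: False, j: False}
  {r: True, j: True}


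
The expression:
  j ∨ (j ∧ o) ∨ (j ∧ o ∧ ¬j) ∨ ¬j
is always true.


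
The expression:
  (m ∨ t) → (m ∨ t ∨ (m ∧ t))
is always true.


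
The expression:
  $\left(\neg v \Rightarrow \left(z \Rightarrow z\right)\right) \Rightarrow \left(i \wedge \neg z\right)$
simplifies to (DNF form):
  $i \wedge \neg z$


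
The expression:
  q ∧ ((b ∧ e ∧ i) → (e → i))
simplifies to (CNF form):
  q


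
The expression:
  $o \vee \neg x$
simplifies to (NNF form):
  $o \vee \neg x$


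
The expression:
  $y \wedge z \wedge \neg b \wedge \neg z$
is never true.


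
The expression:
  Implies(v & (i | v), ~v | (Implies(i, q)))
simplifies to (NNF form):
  q | ~i | ~v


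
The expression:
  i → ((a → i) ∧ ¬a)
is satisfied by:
  {a: False, i: False}
  {i: True, a: False}
  {a: True, i: False}


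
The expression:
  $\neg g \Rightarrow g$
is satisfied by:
  {g: True}


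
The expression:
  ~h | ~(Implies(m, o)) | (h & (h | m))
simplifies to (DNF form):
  True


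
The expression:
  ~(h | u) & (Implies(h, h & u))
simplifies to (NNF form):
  ~h & ~u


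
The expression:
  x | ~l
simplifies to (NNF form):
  x | ~l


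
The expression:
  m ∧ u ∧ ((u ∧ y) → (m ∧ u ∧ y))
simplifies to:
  m ∧ u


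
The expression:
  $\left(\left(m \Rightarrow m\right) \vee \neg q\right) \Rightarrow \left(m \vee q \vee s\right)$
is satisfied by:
  {q: True, m: True, s: True}
  {q: True, m: True, s: False}
  {q: True, s: True, m: False}
  {q: True, s: False, m: False}
  {m: True, s: True, q: False}
  {m: True, s: False, q: False}
  {s: True, m: False, q: False}


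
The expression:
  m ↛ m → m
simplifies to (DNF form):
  True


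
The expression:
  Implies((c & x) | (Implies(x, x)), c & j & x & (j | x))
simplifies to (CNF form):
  c & j & x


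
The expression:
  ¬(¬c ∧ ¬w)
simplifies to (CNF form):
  c ∨ w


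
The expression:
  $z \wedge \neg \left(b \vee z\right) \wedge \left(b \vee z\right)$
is never true.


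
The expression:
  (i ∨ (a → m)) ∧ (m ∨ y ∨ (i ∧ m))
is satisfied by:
  {y: True, m: True, i: True, a: False}
  {y: True, m: True, i: False, a: False}
  {y: True, m: True, a: True, i: True}
  {y: True, m: True, a: True, i: False}
  {m: True, i: True, a: False, y: False}
  {m: True, i: False, a: False, y: False}
  {m: True, a: True, i: True, y: False}
  {m: True, a: True, i: False, y: False}
  {y: True, i: True, a: False, m: False}
  {y: True, i: False, a: False, m: False}
  {y: True, a: True, i: True, m: False}


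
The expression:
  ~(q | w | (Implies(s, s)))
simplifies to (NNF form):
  False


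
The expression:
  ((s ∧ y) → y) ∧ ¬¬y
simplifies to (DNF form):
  y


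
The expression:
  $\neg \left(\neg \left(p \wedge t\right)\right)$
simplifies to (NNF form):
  $p \wedge t$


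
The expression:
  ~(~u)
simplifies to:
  u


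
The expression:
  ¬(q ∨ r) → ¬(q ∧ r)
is always true.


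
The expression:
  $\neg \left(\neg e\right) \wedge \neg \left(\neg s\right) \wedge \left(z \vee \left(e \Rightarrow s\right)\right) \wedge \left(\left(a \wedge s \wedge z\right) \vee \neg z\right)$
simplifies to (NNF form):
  $e \wedge s \wedge \left(a \vee \neg z\right)$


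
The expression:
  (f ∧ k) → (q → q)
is always true.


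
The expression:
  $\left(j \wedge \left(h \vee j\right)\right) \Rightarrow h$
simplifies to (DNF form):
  $h \vee \neg j$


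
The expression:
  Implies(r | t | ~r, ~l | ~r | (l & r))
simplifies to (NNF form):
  True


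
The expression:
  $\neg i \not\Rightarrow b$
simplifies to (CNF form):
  $\neg b \wedge \neg i$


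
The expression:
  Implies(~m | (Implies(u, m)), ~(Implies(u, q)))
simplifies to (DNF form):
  u & ~q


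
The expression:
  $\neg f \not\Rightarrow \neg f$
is never true.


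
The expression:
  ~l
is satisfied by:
  {l: False}


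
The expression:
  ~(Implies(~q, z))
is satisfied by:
  {q: False, z: False}


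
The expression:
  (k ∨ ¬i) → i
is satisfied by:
  {i: True}


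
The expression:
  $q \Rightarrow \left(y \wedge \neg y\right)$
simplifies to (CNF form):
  $\neg q$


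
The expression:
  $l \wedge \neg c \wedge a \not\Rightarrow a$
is never true.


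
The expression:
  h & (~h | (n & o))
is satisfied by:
  {h: True, o: True, n: True}


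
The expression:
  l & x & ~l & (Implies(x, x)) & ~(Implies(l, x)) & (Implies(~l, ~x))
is never true.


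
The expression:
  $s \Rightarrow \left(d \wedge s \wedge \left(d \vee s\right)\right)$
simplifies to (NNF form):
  $d \vee \neg s$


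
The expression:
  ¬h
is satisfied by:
  {h: False}


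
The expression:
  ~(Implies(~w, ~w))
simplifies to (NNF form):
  False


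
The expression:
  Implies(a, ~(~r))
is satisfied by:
  {r: True, a: False}
  {a: False, r: False}
  {a: True, r: True}


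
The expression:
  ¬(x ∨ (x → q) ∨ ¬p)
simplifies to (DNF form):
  False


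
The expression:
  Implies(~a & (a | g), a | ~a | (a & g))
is always true.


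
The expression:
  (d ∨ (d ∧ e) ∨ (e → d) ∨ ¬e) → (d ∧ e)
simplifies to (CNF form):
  e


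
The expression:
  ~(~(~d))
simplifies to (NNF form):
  ~d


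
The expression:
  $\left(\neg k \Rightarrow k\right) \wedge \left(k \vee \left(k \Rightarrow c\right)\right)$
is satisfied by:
  {k: True}


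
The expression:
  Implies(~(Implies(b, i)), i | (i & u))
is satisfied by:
  {i: True, b: False}
  {b: False, i: False}
  {b: True, i: True}


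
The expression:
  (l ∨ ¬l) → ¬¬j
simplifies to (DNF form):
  j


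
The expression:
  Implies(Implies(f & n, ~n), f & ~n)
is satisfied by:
  {f: True}


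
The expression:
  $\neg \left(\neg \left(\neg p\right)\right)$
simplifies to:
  $\neg p$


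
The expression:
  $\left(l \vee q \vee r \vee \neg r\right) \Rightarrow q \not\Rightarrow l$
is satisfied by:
  {q: True, l: False}


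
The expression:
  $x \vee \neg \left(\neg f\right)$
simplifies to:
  $f \vee x$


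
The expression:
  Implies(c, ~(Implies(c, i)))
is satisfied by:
  {c: False, i: False}
  {i: True, c: False}
  {c: True, i: False}


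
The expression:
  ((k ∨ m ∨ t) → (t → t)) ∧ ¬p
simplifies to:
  ¬p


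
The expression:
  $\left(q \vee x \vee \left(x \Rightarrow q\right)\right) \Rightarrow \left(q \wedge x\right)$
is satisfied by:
  {x: True, q: True}


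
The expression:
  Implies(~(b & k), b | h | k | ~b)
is always true.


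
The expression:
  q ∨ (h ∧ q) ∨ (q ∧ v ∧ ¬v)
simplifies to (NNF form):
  q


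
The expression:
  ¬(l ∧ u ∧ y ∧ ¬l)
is always true.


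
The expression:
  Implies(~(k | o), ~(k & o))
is always true.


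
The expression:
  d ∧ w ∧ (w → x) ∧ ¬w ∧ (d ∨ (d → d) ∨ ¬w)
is never true.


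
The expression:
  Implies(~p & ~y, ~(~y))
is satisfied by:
  {y: True, p: True}
  {y: True, p: False}
  {p: True, y: False}


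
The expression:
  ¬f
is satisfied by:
  {f: False}


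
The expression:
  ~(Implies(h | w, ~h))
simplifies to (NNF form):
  h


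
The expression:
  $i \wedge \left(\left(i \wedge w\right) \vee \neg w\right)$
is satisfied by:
  {i: True}


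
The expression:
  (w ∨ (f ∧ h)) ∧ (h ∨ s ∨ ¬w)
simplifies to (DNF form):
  (f ∧ h) ∨ (h ∧ w) ∨ (s ∧ w)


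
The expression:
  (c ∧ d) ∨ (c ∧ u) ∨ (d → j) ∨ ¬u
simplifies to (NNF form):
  c ∨ j ∨ ¬d ∨ ¬u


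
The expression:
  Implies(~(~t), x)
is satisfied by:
  {x: True, t: False}
  {t: False, x: False}
  {t: True, x: True}


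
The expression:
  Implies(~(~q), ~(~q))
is always true.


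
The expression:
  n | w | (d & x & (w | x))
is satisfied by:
  {n: True, d: True, w: True, x: True}
  {n: True, d: True, w: True, x: False}
  {n: True, w: True, x: True, d: False}
  {n: True, w: True, x: False, d: False}
  {n: True, d: True, x: True, w: False}
  {n: True, d: True, x: False, w: False}
  {n: True, x: True, w: False, d: False}
  {n: True, x: False, w: False, d: False}
  {d: True, w: True, x: True, n: False}
  {d: True, w: True, x: False, n: False}
  {w: True, x: True, n: False, d: False}
  {w: True, n: False, x: False, d: False}
  {d: True, x: True, n: False, w: False}


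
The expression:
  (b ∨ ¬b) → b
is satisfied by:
  {b: True}


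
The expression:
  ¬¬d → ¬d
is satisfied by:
  {d: False}


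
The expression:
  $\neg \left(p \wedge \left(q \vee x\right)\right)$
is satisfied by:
  {q: False, p: False, x: False}
  {x: True, q: False, p: False}
  {q: True, x: False, p: False}
  {x: True, q: True, p: False}
  {p: True, x: False, q: False}


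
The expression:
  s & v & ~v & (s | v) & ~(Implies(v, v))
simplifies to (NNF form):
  False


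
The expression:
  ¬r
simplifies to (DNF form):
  ¬r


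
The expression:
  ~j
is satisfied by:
  {j: False}


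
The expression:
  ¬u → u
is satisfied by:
  {u: True}


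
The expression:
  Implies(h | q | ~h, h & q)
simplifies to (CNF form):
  h & q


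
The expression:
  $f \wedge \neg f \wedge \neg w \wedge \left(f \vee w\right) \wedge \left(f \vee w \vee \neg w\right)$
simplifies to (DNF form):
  $\text{False}$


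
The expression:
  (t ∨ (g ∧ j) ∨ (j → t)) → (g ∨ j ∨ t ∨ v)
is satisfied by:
  {v: True, t: True, g: True, j: True}
  {v: True, t: True, g: True, j: False}
  {v: True, t: True, j: True, g: False}
  {v: True, t: True, j: False, g: False}
  {v: True, g: True, j: True, t: False}
  {v: True, g: True, j: False, t: False}
  {v: True, g: False, j: True, t: False}
  {v: True, g: False, j: False, t: False}
  {t: True, g: True, j: True, v: False}
  {t: True, g: True, j: False, v: False}
  {t: True, j: True, g: False, v: False}
  {t: True, j: False, g: False, v: False}
  {g: True, j: True, t: False, v: False}
  {g: True, t: False, j: False, v: False}
  {j: True, t: False, g: False, v: False}
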